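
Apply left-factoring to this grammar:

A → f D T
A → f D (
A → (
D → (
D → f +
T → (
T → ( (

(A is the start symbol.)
Left-factoring transforms A → αβ₁ | αβ₂ into A → αA' and A' → β₁ | β₂
(α is the longest common prefix among the alternatives). Repeat until
no nonterminal has two alternatives with a common prefix.

Round 1: A has alternatives sharing prefix 'f D'. Introduce A': A → f D A'
  Add: A' → T
  Add: A' → (

Round 2: T has alternatives sharing prefix '('. Introduce T': T → ( T'
  Add: T' → ε
  Add: T' → (

No remaining common prefixes — done.

Resulting grammar:
A → f D A'
A' → T
A' → (
A → (
D → (
D → f +
T → ( T'
T' → ε
T' → (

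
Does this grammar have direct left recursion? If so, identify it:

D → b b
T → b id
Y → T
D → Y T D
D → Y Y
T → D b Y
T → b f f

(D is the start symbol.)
No direct left recursion

Direct left recursion occurs when N → N α for some non-terminal N (the right-hand side begins with the left-hand side itself).

D → b b: starts with b
T → b id: starts with b
Y → T: starts with T
D → Y T D: starts with Y
D → Y Y: starts with Y
T → D b Y: starts with D
T → b f f: starts with b

No direct left recursion found.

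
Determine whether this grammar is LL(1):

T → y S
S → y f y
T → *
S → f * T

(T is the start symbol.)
Yes, the grammar is LL(1).

For T:
  PREDICT(T → y S) = { 'y' }
  PREDICT(T → '*') = { '*' }
For S:
  PREDICT(S → y f y) = { 'y' }
  PREDICT(S → f '*' T) = { 'f' }

All predict sets are disjoint. The grammar IS LL(1).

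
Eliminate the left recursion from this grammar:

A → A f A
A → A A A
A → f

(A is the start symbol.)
A → f A'
A' → f A A'
A' → A A A'
A' → ε

A is directly left-recursive. The standard transformation for
  A → A α₁ | ... | A α_m | β₁ | ... | β_n
is
  A  → β₁ A' | ... | β_n A'
  A' → α₁ A' | ... | α_m A' | ε

A → f becomes A → f A'
A → A f A becomes A' → f A A'
A → A A A becomes A' → A A A'
Add A' → ε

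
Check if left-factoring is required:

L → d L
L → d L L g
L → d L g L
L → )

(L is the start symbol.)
Yes, L has productions with common prefix 'd L'

Left-factoring is needed when two productions for the same non-terminal
share a common prefix on the right-hand side.

Productions for L:
  L → d L
  L → d L L g
  L → d L g L
  L → )

Found common prefix 'd L' in productions for L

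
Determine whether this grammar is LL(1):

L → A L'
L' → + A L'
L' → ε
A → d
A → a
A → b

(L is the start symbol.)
A grammar is LL(1) if for each non-terminal N with multiple productions, the predict sets of those productions are pairwise disjoint, where PREDICT(N → α) = (FIRST(α) \ {ε}) ∪ (FOLLOW(N) if α ⇒* ε).

Relevant sets:
  FOLLOW(L') = { $ }

For L':
  PREDICT(L' → '+' A L') = { '+' }
  PREDICT(L' → ε) = { $ }
For A:
  PREDICT(A → d) = { 'd' }
  PREDICT(A → a) = { 'a' }
  PREDICT(A → b) = { 'b' }
L has a single production, so nothing to check there.

All predict sets are disjoint. The grammar IS LL(1).

Answer: Yes, the grammar is LL(1).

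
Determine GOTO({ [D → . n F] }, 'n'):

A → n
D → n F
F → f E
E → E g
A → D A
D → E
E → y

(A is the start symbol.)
{ [D → n . F], [F → . f E] }

GOTO(I, 'n') = CLOSURE({ [A → αX.β] : [A → α.Xβ] ∈ I, X = 'n' })

Items with dot before 'n', with the dot advanced:
  [D → . n F] → [D → n . F]
Closure of the advanced items:
  [D → n . F] has the dot before F: add [F → . f E]

GOTO = { [D → n . F], [F → . f E] }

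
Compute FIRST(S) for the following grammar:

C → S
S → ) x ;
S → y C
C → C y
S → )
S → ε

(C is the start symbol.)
To compute FIRST(S), examine every production with S on the left-hand side, reading each right-hand side left to right until a non-nullable symbol is reached.

From S → ) x ;:
  - ')' is a terminal: add ')' and stop
From S → y C:
  - y is a terminal: add 'y' and stop
From S → ):
  - ')' is a terminal: add ')' and stop
From S → ε:
  - ε-production, so ε ∈ FIRST(S)

Collecting: FIRST(S) = { ')', 'y', ε }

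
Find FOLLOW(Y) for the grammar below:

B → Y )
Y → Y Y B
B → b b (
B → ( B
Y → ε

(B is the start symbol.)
{ '(', ')', 'b' }

In B → Y ): Y is followed by ')', add FIRST(')') \ {ε} = { ')' }
In Y → Y Y B: Y is followed by Y B, add FIRST(Y B) \ {ε} = { '(', ')', 'b' }
In Y → Y Y B: Y is followed by B, add FIRST(B) \ {ε} = { '(', ')', 'b' }

Taking the union: FOLLOW(Y) = { '(', ')', 'b' }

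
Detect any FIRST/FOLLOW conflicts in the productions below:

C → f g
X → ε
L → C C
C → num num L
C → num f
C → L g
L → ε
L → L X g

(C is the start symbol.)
Yes. L → C C with FOLLOW(L) on { 'f', 'g', 'num' }; L → L X g with FOLLOW(L) on { 'f', 'g', 'num' }

Nullable non-terminals: L, X.
FIRST sets used below: FIRST(C) = { 'f', 'g', 'num' }, FIRST(L) = { 'f', 'g', 'num', ε }, FIRST(X) = { ε }

L: nullable alternative(s) L → ε; FOLLOW(L) = { $, 'f', 'g', 'num' }
  L → C C: FIRST \ {ε} = { 'f', 'g', 'num' } — overlaps FOLLOW(L) on { 'f', 'g', 'num' }: CONFLICT
  L → ε: FIRST \ {ε} = { } — this is the only nullable alternative, skip
  L → L X g: FIRST \ {ε} = { 'f', 'g', 'num' } — overlaps FOLLOW(L) on { 'f', 'g', 'num' }: CONFLICT
X has a nullable alternative but only one production, so nothing to check.

C has no nullable alternative, so no FIRST/FOLLOW check is needed there.

So the grammar has 2 FIRST/FOLLOW conflicts (marked CONFLICT above).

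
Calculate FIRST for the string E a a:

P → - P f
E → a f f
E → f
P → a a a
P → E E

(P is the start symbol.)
{ 'a', 'f' }

FIRST sets of the non-terminals involved (from the grammar, by fixed-point iteration):
  FIRST(E) = { 'a', 'f' }

To compute FIRST(E a a), process the symbols left to right:
Symbol E is a non-terminal. Add FIRST(E) \ {ε} = { 'a', 'f' }
E is not nullable (ε ∉ FIRST(E)), so stop here.
FIRST(E a a) = { 'a', 'f' }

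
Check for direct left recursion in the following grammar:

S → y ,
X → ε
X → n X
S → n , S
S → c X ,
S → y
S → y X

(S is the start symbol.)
S → y ,: starts with y
X → ε: starts with ε
X → n X: starts with n
S → n , S: starts with n
S → c X ,: starts with c
S → y: starts with y
S → y X: starts with y

No direct left recursion found.

Answer: No direct left recursion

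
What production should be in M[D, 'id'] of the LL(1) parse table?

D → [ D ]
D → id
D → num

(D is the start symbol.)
To find M[D, 'id'], we find productions for D where 'id' is in the predict set (PREDICT(N → α) = (FIRST(α) \ {ε}) ∪ (FOLLOW(N) if α ⇒* ε)).

D → [ D ]: PREDICT = { '[' }
D → id: PREDICT = { 'id' }
  'id' is in predict set, so this production goes in M[D, 'id']
D → num: PREDICT = { 'num' }

M[D, 'id'] = D → id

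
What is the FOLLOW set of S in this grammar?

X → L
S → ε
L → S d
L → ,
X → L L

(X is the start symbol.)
{ 'd' }

To compute FOLLOW(S), find every occurrence of S on a right-hand side N → α S β: add FIRST(β) \ {ε}, and if β is empty or nullable also add FOLLOW(N). Iterate to a fixed point.

In L → S d: S is followed by d, add FIRST(d) \ {ε} = { 'd' }

Taking the union: FOLLOW(S) = { 'd' }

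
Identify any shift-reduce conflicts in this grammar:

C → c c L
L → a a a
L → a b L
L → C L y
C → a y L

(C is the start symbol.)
A shift-reduce conflict occurs when an LR(0) state has both:
  - a complete (reduce) item [A → α .] (dot at the end), and
  - a shift item [B → β . c γ] (dot before a terminal).

Augment with C' → C and build the canonical LR(0) collection (I0 = CLOSURE({[C' → . C]}), then GOTO on every symbol after a dot until no new states appear). It has 16 states:
  I0: { [C → . a y L], [C → . c c L], [C' → . C] }  — shift
  I1: { [C' → C .] }  — accept
  I2: { [C → a . y L] }  — shift
  I3: { [C → c . c L] }  — shift
  I4: { [C → . a y L], [C → . c c L], [C → c c . L], [L → . C L y], [L → . a a a], [L → . a b L] }  — shift
  I5: { [C → . a y L], [C → . c c L], [L → . C L y], [L → . a a a], [L → . a b L], [L → C . L y] }  — shift
  I6: { [C → c c L .] }  — reduce
  I7: { [C → a . y L], [L → a . a a], [L → a . b L] }  — shift
  I8: { [L → a a . a] }  — shift
  I9: { [C → . a y L], [C → . c c L], [L → . C L y], [L → . a a a], [L → . a b L], [L → a b . L] }  — shift
  I10: { [C → . a y L], [C → . c c L], [C → a y . L], [L → . C L y], [L → . a a a], [L → . a b L] }  — shift
  I11: { [C → a y L .] }  — reduce
  I12: { [L → a b L .] }  — reduce
  I13: { [L → a a a .] }  — reduce
  I14: { [L → C L . y] }  — shift
  I15: { [L → C L y .] }  — reduce

No state contains both a complete item and a shift item.

Answer: No shift-reduce conflicts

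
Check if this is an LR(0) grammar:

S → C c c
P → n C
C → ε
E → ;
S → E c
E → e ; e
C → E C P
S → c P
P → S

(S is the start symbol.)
Augment with S' → S and build the canonical LR(0) collection (I0 = CLOSURE({[S' → . S]}), then GOTO on every symbol after a dot until no new states appear). It has 19 states:
  I0: { [C → . E C P], [C → .], [E → . ;], [E → . e ; e], [S → . C c c], [S → . E c], [S → . c P], [S' → . S] }  — shift, reduce
  I1: { [E → ; .] }  — reduce
  I2: { [S → C . c c] }  — shift
  I3: { [C → . E C P], [C → .], [C → E . C P], [E → . ;], [E → . e ; e], [S → E . c] }  — shift, reduce
  I4: { [S' → S .] }  — accept
  I5: { [C → . E C P], [C → .], [E → . ;], [E → . e ; e], [P → . S], [P → . n C], [S → . C c c], [S → . E c], [S → . c P], [S → c . P] }  — shift, reduce
  I6: { [E → e . ; e] }  — shift
  I7: { [E → e ; . e] }  — shift
  I8: { [E → e ; e .] }  — reduce
  I9: { [S → c P .] }  — reduce
  I10: { [P → S .] }  — reduce
  I11: { [C → . E C P], [C → .], [E → . ;], [E → . e ; e], [P → n . C] }  — shift, reduce
  I12: { [P → n C .] }  — reduce
  I13: { [C → . E C P], [C → .], [C → E . C P], [E → . ;], [E → . e ; e] }  — shift, reduce
  I14: { [C → . E C P], [C → .], [C → E C . P], [E → . ;], [E → . e ; e], [P → . S], [P → . n C], [S → . C c c], [S → . E c], [S → . c P] }  — shift, reduce
  I15: { [C → E C P .] }  — reduce
  I16: { [S → E c .] }  — reduce
  I17: { [S → C c . c] }  — shift
  I18: { [S → C c c .] }  — reduce

Conflict in state I0:
  Shift-reduce conflict between [C → .] and [E → . ;]
So the grammar is NOT LR(0).

Answer: No. Shift-reduce conflict between [C → .] and [E → . ;]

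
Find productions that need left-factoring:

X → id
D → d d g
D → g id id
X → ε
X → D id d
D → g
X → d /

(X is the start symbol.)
Yes, D has productions with common prefix 'g'

Left-factoring is needed when two productions for the same non-terminal
share a common prefix on the right-hand side.

Productions for X:
  X → id
  X → ε
  X → D id d
  X → d /
Productions for D:
  D → d d g
  D → g id id
  D → g

Found common prefix 'g' in productions for D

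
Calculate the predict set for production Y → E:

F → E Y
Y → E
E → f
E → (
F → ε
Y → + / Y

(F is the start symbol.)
{ '(', 'f' }

PREDICT(Y → E) = (FIRST(RHS) \ {ε}) ∪ (FOLLOW(Y) if ε ∈ FIRST(RHS), i.e. RHS ⇒* ε)
FIRST(E) = { '(', 'f' }
FIRST(E) = { '(', 'f' }
ε ∉ FIRST(E), so FOLLOW(Y) is not added.
PREDICT(Y → E) = { '(', 'f' }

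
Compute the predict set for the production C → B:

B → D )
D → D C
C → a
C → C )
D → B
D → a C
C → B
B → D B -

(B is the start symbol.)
{ 'a' }

PREDICT(C → B) = (FIRST(RHS) \ {ε}) ∪ (FOLLOW(C) if ε ∈ FIRST(RHS), i.e. RHS ⇒* ε)
FIRST(B) = { 'a' }
FIRST(B) = { 'a' }
ε ∉ FIRST(B), so FOLLOW(C) is not added.
PREDICT(C → B) = { 'a' }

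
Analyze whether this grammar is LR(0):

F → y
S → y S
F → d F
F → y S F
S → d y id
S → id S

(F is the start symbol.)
A grammar is LR(0) if no state in the canonical LR(0) collection has:
  - both a shift item (dot before a terminal) and a complete item (shift-reduce conflict), or
  - two or more complete items (reduce-reduce conflict; the accept item [F' → F .] counts as a complete item here).

Augment with F' → F and build the canonical LR(0) collection (I0 = CLOSURE({[F' → . F]}), then GOTO on every symbol after a dot until no new states appear). It has 14 states:
  I0: { [F → . d F], [F → . y S F], [F → . y], [F' → . F] }  — shift
  I1: { [F' → F .] }  — accept
  I2: { [F → . d F], [F → . y S F], [F → . y], [F → d . F] }  — shift
  I3: { [F → y . S F], [F → y .], [S → . d y id], [S → . id S], [S → . y S] }  — shift, reduce
  I4: { [F → . d F], [F → . y S F], [F → . y], [F → y S . F] }  — shift
  I5: { [S → d . y id] }  — shift
  I6: { [S → . d y id], [S → . id S], [S → . y S], [S → id . S] }  — shift
  I7: { [S → . d y id], [S → . id S], [S → . y S], [S → y . S] }  — shift
  I8: { [S → y S .] }  — reduce
  I9: { [S → id S .] }  — reduce
  I10: { [S → d y . id] }  — shift
  I11: { [S → d y id .] }  — reduce
  I12: { [F → y S F .] }  — reduce
  I13: { [F → d F .] }  — reduce

Conflict in state I3:
  Shift-reduce conflict between [F → y .] and [S → . d y id]
So the grammar is NOT LR(0).

Answer: No. Shift-reduce conflict between [F → y .] and [S → . d y id]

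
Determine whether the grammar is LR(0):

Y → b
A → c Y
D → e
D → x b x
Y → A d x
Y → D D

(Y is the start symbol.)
Yes, the grammar is LR(0)

A grammar is LR(0) if no state in the canonical LR(0) collection has:
  - both a shift item (dot before a terminal) and a complete item (shift-reduce conflict), or
  - two or more complete items (reduce-reduce conflict; the accept item [Y' → Y .] counts as a complete item here).

Augment with Y' → Y and build the canonical LR(0) collection (I0 = CLOSURE({[Y' → . Y]}), then GOTO on every symbol after a dot until no new states appear). It has 14 states:
  I0: { [A → . c Y], [D → . e], [D → . x b x], [Y → . A d x], [Y → . D D], [Y → . b], [Y' → . Y] }  — shift
  I1: { [Y → A . d x] }  — shift
  I2: { [D → . e], [D → . x b x], [Y → D . D] }  — shift
  I3: { [Y' → Y .] }  — accept
  I4: { [Y → b .] }  — reduce
  I5: { [A → . c Y], [A → c . Y], [D → . e], [D → . x b x], [Y → . A d x], [Y → . D D], [Y → . b] }  — shift
  I6: { [D → e .] }  — reduce
  I7: { [D → x . b x] }  — shift
  I8: { [D → x b . x] }  — shift
  I9: { [D → x b x .] }  — reduce
  I10: { [A → c Y .] }  — reduce
  I11: { [Y → D D .] }  — reduce
  I12: { [Y → A d . x] }  — shift
  I13: { [Y → A d x .] }  — reduce

Every state is either a pure shift/goto state or contains exactly one complete item and nothing to shift — no conflicts. The grammar is LR(0).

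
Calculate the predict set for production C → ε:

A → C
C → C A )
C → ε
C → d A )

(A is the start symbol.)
PREDICT(C → ε) = (FIRST(RHS) \ {ε}) ∪ (FOLLOW(C) if ε ∈ FIRST(RHS), i.e. RHS ⇒* ε)
The right-hand side is ε (FIRST(ε) = { ε }), so the predict set is FOLLOW(C) = { $, ')', 'd' }
PREDICT(C → ε) = { $, ')', 'd' }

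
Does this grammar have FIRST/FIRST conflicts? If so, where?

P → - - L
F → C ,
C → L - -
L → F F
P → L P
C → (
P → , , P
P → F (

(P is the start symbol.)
Yes. P → L P / P → F '(' on { '(' }; C → L '-' '-' / C → '(' on { '(' }

A FIRST/FIRST conflict occurs when two productions N → α and N → β for the same non-terminal have FIRST(α) ∩ FIRST(β) ≠ ∅ (with ε ∈ FIRST of a nullable right-hand side, so two nullable alternatives also conflict).

FIRST sets of the non-terminals at (or reachable through a nullable prefix from) the front of some alternative:
  FIRST(L) = { '(' }
  FIRST(F) = { '(' }

Productions for P:
  P → - - L: FIRST = { '-' }
  P → L P: FIRST = { '(' }
  P → , , P: FIRST = { ',' }
  P → F (: FIRST = { '(' }
Productions for C:
  C → L - -: FIRST = { '(' }
  C → (: FIRST = { '(' }
F, L have only one production, so no FIRST/FIRST conflict is possible there.

Conflict for P: P → L P and P → F (
  Overlap: { '(' }
Conflict for C: C → L - - and C → (
  Overlap: { '(' }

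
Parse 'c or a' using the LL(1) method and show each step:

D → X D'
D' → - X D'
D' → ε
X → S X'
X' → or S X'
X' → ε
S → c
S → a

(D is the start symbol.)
LL(1) parsing maintains a stack (initially the start symbol over $) and the input. At each step: if the stack top is a terminal, match it against the current input token; if it is a non-terminal N, replace it with the RHS of M[N, lookahead] (the unique production whose predict set contains the lookahead).

Stack is shown with the top on the left.

Stack         Input     Action
------------------------------
D $           c or a $  output D → X D'
X D' $        c or a $  output X → S X'
S X' D' $     c or a $  output S → c
c X' D' $     c or a $  match 'c'
X' D' $       or a $    output X' → or S X'
or S X' D' $  or a $    match 'or'
S X' D' $     a $       output S → a
a X' D' $     a $       match 'a'
X' D' $       $         output X' → ε
D' $          $         output D' → ε
$             $         accept

The string is accepted.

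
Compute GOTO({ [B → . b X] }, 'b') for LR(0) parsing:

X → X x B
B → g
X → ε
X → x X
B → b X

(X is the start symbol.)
{ [B → b . X], [X → . X x B], [X → . x X], [X → .] }

GOTO(I, 'b') = CLOSURE({ [A → αX.β] : [A → α.Xβ] ∈ I, X = 'b' })

Items with dot before 'b', with the dot advanced:
  [B → . b X] → [B → b . X]
Closure of the advanced items:
  [B → b . X] has the dot before X: add [X → . X x B], [X → .], [X → . x X]

GOTO = { [B → b . X], [X → . X x B], [X → . x X], [X → .] }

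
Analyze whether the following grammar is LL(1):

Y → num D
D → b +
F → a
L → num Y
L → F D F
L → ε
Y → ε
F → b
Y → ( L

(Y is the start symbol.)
A grammar is LL(1) if for each non-terminal N with multiple productions, the predict sets of those productions are pairwise disjoint, where PREDICT(N → α) = (FIRST(α) \ {ε}) ∪ (FOLLOW(N) if α ⇒* ε).

Relevant sets:
  FIRST(F) = { 'a', 'b' }
  FOLLOW(Y) = { $ }
  FOLLOW(L) = { $ }

For Y:
  PREDICT(Y → num D) = { 'num' }
  PREDICT(Y → ε) = { $ }
  PREDICT(Y → '(' L) = { '(' }
For F:
  PREDICT(F → a) = { 'a' }
  PREDICT(F → b) = { 'b' }
For L:
  PREDICT(L → num Y) = { 'num' }
  PREDICT(L → F D F) = { 'a', 'b' }
  PREDICT(L → ε) = { $ }
D has a single production, so nothing to check there.

All predict sets are disjoint. The grammar IS LL(1).

Answer: Yes, the grammar is LL(1).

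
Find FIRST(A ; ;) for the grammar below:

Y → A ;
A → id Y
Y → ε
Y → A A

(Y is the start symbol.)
{ 'id' }

FIRST sets of the non-terminals involved (from the grammar, by fixed-point iteration):
  FIRST(A) = { 'id' }

To compute FIRST(A ; ;), process the symbols left to right:
Symbol A is a non-terminal. Add FIRST(A) \ {ε} = { 'id' }
A is not nullable (ε ∉ FIRST(A)), so stop here.
FIRST(A ; ;) = { 'id' }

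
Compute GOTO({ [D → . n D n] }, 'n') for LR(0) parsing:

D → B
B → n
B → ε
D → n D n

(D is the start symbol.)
GOTO(I, 'n') = CLOSURE({ [A → αX.β] : [A → α.Xβ] ∈ I, X = 'n' })

Items with dot before 'n', with the dot advanced:
  [D → . n D n] → [D → n . D n]
Closure of the advanced items:
  [D → n . D n] has the dot before D: add [D → . B], [D → . n D n]
  [D → . B] has the dot before B: add [B → . n], [B → .]

GOTO = { [B → . n], [B → .], [D → . B], [D → . n D n], [D → n . D n] }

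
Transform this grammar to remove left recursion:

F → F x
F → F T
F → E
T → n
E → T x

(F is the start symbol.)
F → E F'
F' → x F'
F' → T F'
F' → ε
T → n
E → T x

F is directly left-recursive. The standard transformation for
  A → A α₁ | ... | A α_m | β₁ | ... | β_n
is
  A  → β₁ A' | ... | β_n A'
  A' → α₁ A' | ... | α_m A' | ε

F → E becomes F → E F'
F → F x becomes F' → x F'
F → F T becomes F' → T F'
Add F' → ε

Productions for other non-terminals are unchanged:
  T → n
  E → T x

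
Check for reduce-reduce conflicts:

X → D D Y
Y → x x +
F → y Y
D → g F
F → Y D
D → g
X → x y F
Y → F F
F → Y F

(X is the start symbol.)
A reduce-reduce conflict occurs when an LR(0) state has two complete items [A → α .] and [B → β .] — both call for a reduction, and with no lookahead the parser cannot choose between them.

Augment with X' → X and build the canonical LR(0) collection (I0 = CLOSURE({[X' → . X]}), then GOTO on every symbol after a dot until no new states appear). It has 20 states:
  I0: { [D → . g F], [D → . g], [X → . D D Y], [X → . x y F], [X' → . X] }  — shift
  I1: { [D → . g F], [D → . g], [X → D . D Y] }  — shift
  I2: { [X' → X .] }  — accept
  I3: { [D → g . F], [D → g .], [F → . Y D], [F → . Y F], [F → . y Y], [Y → . F F], [Y → . x x +] }  — shift, reduce
  I4: { [X → x . y F] }  — shift
  I5: { [F → . Y D], [F → . Y F], [F → . y Y], [X → x y . F], [Y → . F F], [Y → . x x +] }  — shift
  I6: { [F → . Y D], [F → . Y F], [F → . y Y], [X → x y F .], [Y → . F F], [Y → . x x +], [Y → F . F] }  — shift, reduce
  I7: { [D → . g F], [D → . g], [F → . Y D], [F → . Y F], [F → . y Y], [F → Y . D], [F → Y . F], [Y → . F F], [Y → . x x +] }  — shift
  I8: { [Y → x . x +] }  — shift
  I9: { [F → . Y D], [F → . Y F], [F → . y Y], [F → y . Y], [Y → . F F], [Y → . x x +] }  — shift
  I10: { [F → . Y D], [F → . Y F], [F → . y Y], [Y → . F F], [Y → . x x +], [Y → F . F] }  — shift
  I11: { [D → . g F], [D → . g], [F → . Y D], [F → . Y F], [F → . y Y], [F → Y . D], [F → Y . F], [F → y Y .], [Y → . F F], [Y → . x x +] }  — shift, reduce
  I12: { [F → Y D .] }  — reduce
  I13: { [F → . Y D], [F → . Y F], [F → . y Y], [F → Y F .], [Y → . F F], [Y → . x x +], [Y → F . F] }  — shift, reduce
  I14: { [F → . Y D], [F → . Y F], [F → . y Y], [Y → . F F], [Y → . x x +], [Y → F . F], [Y → F F .] }  — shift, reduce
  I15: { [Y → x x . +] }  — shift
  I16: { [Y → x x + .] }  — reduce
  I17: { [D → g F .], [F → . Y D], [F → . Y F], [F → . y Y], [Y → . F F], [Y → . x x +], [Y → F . F] }  — shift, reduce
  I18: { [F → . Y D], [F → . Y F], [F → . y Y], [X → D D . Y], [Y → . F F], [Y → . x x +] }  — shift
  I19: { [D → . g F], [D → . g], [F → . Y D], [F → . Y F], [F → . y Y], [F → Y . D], [F → Y . F], [X → D D Y .], [Y → . F F], [Y → . x x +] }  — shift, reduce

No state contains more than one complete item.

Answer: No reduce-reduce conflicts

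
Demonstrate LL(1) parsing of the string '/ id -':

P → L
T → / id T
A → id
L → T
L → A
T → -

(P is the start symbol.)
LL(1) parsing maintains a stack (initially the start symbol over $) and the input. At each step: if the stack top is a terminal, match it against the current input token; if it is a non-terminal N, replace it with the RHS of M[N, lookahead] (the unique production whose predict set contains the lookahead).

Stack is shown with the top on the left.

Stack     Input     Action
--------------------------
P $       / id - $  output P → L
L $       / id - $  output L → T
T $       / id - $  output T → / id T
/ id T $  / id - $  match '/'
id T $    id - $    match 'id'
T $       - $       output T → -
- $       - $       match '-'
$         $         accept

The string is accepted.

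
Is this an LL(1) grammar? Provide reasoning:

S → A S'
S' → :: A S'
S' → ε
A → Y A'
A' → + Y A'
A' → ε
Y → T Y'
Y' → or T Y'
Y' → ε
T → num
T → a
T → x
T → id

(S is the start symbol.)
Relevant sets:
  FOLLOW(S') = { $ }
  FOLLOW(A') = { $, '::' }
  FOLLOW(Y') = { $, '+', '::' }

For S':
  PREDICT(S' → :: A S') = { '::' }
  PREDICT(S' → ε) = { $ }
For A':
  PREDICT(A' → '+' Y A') = { '+' }
  PREDICT(A' → ε) = { $, '::' }
For Y':
  PREDICT(Y' → or T Y') = { 'or' }
  PREDICT(Y' → ε) = { $, '+', '::' }
For T:
  PREDICT(T → num) = { 'num' }
  PREDICT(T → a) = { 'a' }
  PREDICT(T → x) = { 'x' }
  PREDICT(T → id) = { 'id' }
S, A, Y have a single production, so nothing to check there.

All predict sets are disjoint. The grammar IS LL(1).

Answer: Yes, the grammar is LL(1).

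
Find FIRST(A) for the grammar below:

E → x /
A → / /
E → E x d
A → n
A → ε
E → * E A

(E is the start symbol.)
To compute FIRST(A), examine every production with A on the left-hand side, reading each right-hand side left to right until a non-nullable symbol is reached.

From A → / /:
  - '/' is a terminal: add '/' and stop
From A → n:
  - n is a terminal: add 'n' and stop
From A → ε:
  - ε-production, so ε ∈ FIRST(A)

Collecting: FIRST(A) = { '/', 'n', ε }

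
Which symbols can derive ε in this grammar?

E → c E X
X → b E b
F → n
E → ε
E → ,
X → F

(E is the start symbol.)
A non-terminal is nullable if it can derive ε (the empty string): either it has an ε-production, or it has a production whose right-hand side consists entirely of nullable non-terminals.

ε-productions: E → ε
So E is immediately nullable.
No further non-terminal can be added: every production for the remaining non-terminals contains a terminal or a non-nullable non-terminal.
Nullable = { 'E' }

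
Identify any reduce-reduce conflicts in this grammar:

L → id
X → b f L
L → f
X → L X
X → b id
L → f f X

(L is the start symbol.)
A reduce-reduce conflict occurs when an LR(0) state has two complete items [A → α .] and [B → β .] — both call for a reduction, and with no lookahead the parser cannot choose between them.

Augment with L' → L and build the canonical LR(0) collection (I0 = CLOSURE({[L' → . L]}), then GOTO on every symbol after a dot until no new states appear). It has 12 states:
  I0: { [L → . f f X], [L → . f], [L → . id], [L' → . L] }  — shift
  I1: { [L' → L .] }  — accept
  I2: { [L → f . f X], [L → f .] }  — shift, reduce
  I3: { [L → id .] }  — reduce
  I4: { [L → . f f X], [L → . f], [L → . id], [L → f f . X], [X → . L X], [X → . b f L], [X → . b id] }  — shift
  I5: { [L → . f f X], [L → . f], [L → . id], [X → . L X], [X → . b f L], [X → . b id], [X → L . X] }  — shift
  I6: { [L → f f X .] }  — reduce
  I7: { [X → b . f L], [X → b . id] }  — shift
  I8: { [L → . f f X], [L → . f], [L → . id], [X → b f . L] }  — shift
  I9: { [X → b id .] }  — reduce
  I10: { [X → b f L .] }  — reduce
  I11: { [X → L X .] }  — reduce

No state contains more than one complete item.

Answer: No reduce-reduce conflicts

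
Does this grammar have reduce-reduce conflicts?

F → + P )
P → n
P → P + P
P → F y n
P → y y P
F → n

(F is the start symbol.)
Yes — I6: [F → n .] vs [P → n .]

A reduce-reduce conflict occurs when an LR(0) state has two complete items [A → α .] and [B → β .] — both call for a reduction, and with no lookahead the parser cannot choose between them.

Augment with F' → F and build the canonical LR(0) collection (I0 = CLOSURE({[F' → . F]}), then GOTO on every symbol after a dot until no new states appear). It has 15 states:
  I0: { [F → . + P )], [F → . n], [F' → . F] }  — shift
  I1: { [F → + . P )], [F → . + P )], [F → . n], [P → . F y n], [P → . P + P], [P → . n], [P → . y y P] }  — shift
  I2: { [F' → F .] }  — accept
  I3: { [F → n .] }  — reduce
  I4: { [P → F . y n] }  — shift
  I5: { [F → + P . )], [P → P . + P] }  — shift
  I6: { [F → n .], [P → n .] }  — 2 reduces
  I7: { [P → y . y P] }  — shift
  I8: { [F → . + P )], [F → . n], [P → . F y n], [P → . P + P], [P → . n], [P → . y y P], [P → y y . P] }  — shift
  I9: { [P → P . + P], [P → y y P .] }  — shift, reduce
  I10: { [F → . + P )], [F → . n], [P → . F y n], [P → . P + P], [P → . n], [P → . y y P], [P → P + . P] }  — shift
  I11: { [P → P + P .], [P → P . + P] }  — shift, reduce
  I12: { [F → + P ) .] }  — reduce
  I13: { [P → F y . n] }  — shift
  I14: { [P → F y n .] }  — reduce

I6 contains complete items [F → n .], [P → n .] — reduce-reduce conflict.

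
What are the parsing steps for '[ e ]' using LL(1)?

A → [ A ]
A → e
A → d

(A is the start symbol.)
Stack is shown with the top on the left.

Stack    Input    Action
------------------------
A $      [ e ] $  output A → [ A ]
[ A ] $  [ e ] $  match '['
A ] $    e ] $    output A → e
e ] $    e ] $    match 'e'
] $      ] $      match ']'
$        $        accept

The string is accepted.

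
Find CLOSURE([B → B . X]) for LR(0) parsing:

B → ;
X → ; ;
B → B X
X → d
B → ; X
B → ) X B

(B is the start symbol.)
To compute CLOSURE, for each item [A → α.Bβ] where B is a non-terminal, add [B → .γ] for all productions B → γ; repeat for the newly added items until nothing changes.

Start with: [B → B . X]
  [B → B . X] has the dot before X: add [X → . ; ;], [X → . d]
No further items can be added.

CLOSURE = { [B → B . X], [X → . ; ;], [X → . d] }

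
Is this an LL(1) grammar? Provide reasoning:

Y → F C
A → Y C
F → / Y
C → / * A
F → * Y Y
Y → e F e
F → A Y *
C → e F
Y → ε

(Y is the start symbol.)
Relevant sets:
  FIRST(F) = { '*', '/', 'e' }
  FIRST(A) = { '*', '/', 'e' }
  FOLLOW(Y) = { $, '*', '/', 'e' }

For Y:
  PREDICT(Y → F C) = { '*', '/', 'e' }
  PREDICT(Y → e F e) = { 'e' }
  PREDICT(Y → ε) = { $, '*', '/', 'e' }
For F:
  PREDICT(F → '/' Y) = { '/' }
  PREDICT(F → '*' Y Y) = { '*' }
  PREDICT(F → A Y '*') = { '*', '/', 'e' }
For C:
  PREDICT(C → '/' '*' A) = { '/' }
  PREDICT(C → e F) = { 'e' }
A has a single production, so nothing to check there.

Conflict found: Predict set conflict for Y: { 'e' }
The grammar is NOT LL(1).

Answer: No. Predict set conflict for Y: { 'e' }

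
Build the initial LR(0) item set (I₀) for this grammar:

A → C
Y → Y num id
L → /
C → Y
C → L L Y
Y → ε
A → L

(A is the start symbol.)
First, augment the grammar with A' → A
I₀ = CLOSURE({ [A' → . A] }):
  [A' → . A] has the dot before A: add [A → . C], [A → . L]
  [A → . C] has the dot before C: add [C → . Y], [C → . L L Y]
  [A → . L] has the dot before L: add [L → . /]
  [C → . Y] has the dot before Y: add [Y → . Y num id], [Y → .]
No further items can be added.

I₀ = { [A → . C], [A → . L], [A' → . A], [C → . L L Y], [C → . Y], [L → . /], [Y → . Y num id], [Y → .] }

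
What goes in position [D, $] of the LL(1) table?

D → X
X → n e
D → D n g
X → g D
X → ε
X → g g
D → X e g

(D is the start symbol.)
D → X

To find M[D, $], we find productions for D where $ is in the predict set (PREDICT(N → α) = (FIRST(α) \ {ε}) ∪ (FOLLOW(N) if α ⇒* ε)).

Relevant sets:
  FIRST(X) = { 'g', 'n', ε }
  FIRST(D) = { 'e', 'g', 'n', ε }
  FOLLOW(D) = { $, 'e', 'n' }

D → X: PREDICT = { $, 'e', 'g', 'n' }
  $ is in predict set, so this production goes in M[D, $]
D → D n g: PREDICT = { 'e', 'g', 'n' }
D → X e g: PREDICT = { 'e', 'g', 'n' }

M[D, $] = D → X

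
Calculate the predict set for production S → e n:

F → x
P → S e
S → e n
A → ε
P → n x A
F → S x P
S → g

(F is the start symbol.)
{ 'e' }

PREDICT(S → e n) = (FIRST(RHS) \ {ε}) ∪ (FOLLOW(S) if ε ∈ FIRST(RHS), i.e. RHS ⇒* ε)
FIRST(e n) = { 'e' }
ε ∉ FIRST(e n), so FOLLOW(S) is not added.
PREDICT(S → e n) = { 'e' }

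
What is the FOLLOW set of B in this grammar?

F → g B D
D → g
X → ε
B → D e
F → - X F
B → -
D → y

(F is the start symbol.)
{ 'g', 'y' }

To compute FOLLOW(B), find every occurrence of B on a right-hand side N → α B β: add FIRST(β) \ {ε}, and if β is empty or nullable also add FOLLOW(N). Iterate to a fixed point.

In F → g B D: B is followed by D, add FIRST(D) \ {ε} = { 'g', 'y' }

Taking the union: FOLLOW(B) = { 'g', 'y' }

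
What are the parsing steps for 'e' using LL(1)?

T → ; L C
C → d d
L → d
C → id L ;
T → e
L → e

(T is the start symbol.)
Stack is shown with the top on the left.

Stack  Input  Action
--------------------
T $    e $    output T → e
e $    e $    match 'e'
$      $      accept

The string is accepted.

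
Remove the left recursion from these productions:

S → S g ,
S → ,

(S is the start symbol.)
S is directly left-recursive. The standard transformation for
  A → A α₁ | ... | A α_m | β₁ | ... | β_n
is
  A  → β₁ A' | ... | β_n A'
  A' → α₁ A' | ... | α_m A' | ε

S → , becomes S → , S'
S → S g , becomes S' → g , S'
Add S' → ε

Resulting grammar:
S → , S'
S' → g , S'
S' → ε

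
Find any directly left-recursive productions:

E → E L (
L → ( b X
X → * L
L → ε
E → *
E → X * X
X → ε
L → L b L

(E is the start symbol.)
Yes, E, L are left-recursive

E → E L (: LEFT RECURSIVE (starts with E)
L → ( b X: starts with '('
X → * L: starts with '*'
L → ε: starts with ε
E → *: starts with '*'
E → X * X: starts with X
X → ε: starts with ε
L → L b L: LEFT RECURSIVE (starts with L)

The grammar has direct left recursion on: E, L.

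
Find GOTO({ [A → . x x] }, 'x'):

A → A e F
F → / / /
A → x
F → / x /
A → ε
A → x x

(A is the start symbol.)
{ [A → x . x] }

GOTO(I, 'x') = CLOSURE({ [A → αX.β] : [A → α.Xβ] ∈ I, X = 'x' })

Items with dot before 'x', with the dot advanced:
  [A → . x x] → [A → x . x]
Closure adds nothing (no advanced item has the dot before a non-terminal).

GOTO = { [A → x . x] }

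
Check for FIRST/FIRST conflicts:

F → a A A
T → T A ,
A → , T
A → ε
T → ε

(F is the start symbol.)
FIRST sets of the non-terminals at (or reachable through a nullable prefix from) the front of some alternative:
  FIRST(T) = { ',', ε }
  FIRST(A) = { ',', ε }

Productions for T:
  T → T A ,: FIRST = { ',' }
  T → ε: FIRST = { ε }
Productions for A:
  A → , T: FIRST = { ',' }
  A → ε: FIRST = { ε }
F has only one production, so no FIRST/FIRST conflict is possible there.

All alternatives of each non-terminal have pairwise disjoint FIRST sets.

Answer: No FIRST/FIRST conflicts.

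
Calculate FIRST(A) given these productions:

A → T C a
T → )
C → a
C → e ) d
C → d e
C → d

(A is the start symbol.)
To compute FIRST(A), examine every production with A on the left-hand side, reading each right-hand side left to right until a non-nullable symbol is reached.

FIRST sets of the other non-terminals involved (by the same procedure, iterated to a fixed point):
  FIRST(T) = { ')' }

From A → T C a:
  - T is a non-terminal: add FIRST(T) \ {ε} = { ')' }
    T is not nullable, so stop

Collecting: FIRST(A) = { ')' }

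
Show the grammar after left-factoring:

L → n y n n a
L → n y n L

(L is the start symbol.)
L → n y n L'
L' → n a
L' → L

Left-factoring transforms A → αβ₁ | αβ₂ into A → αA' and A' → β₁ | β₂
(α is the longest common prefix among the alternatives). Repeat until
no nonterminal has two alternatives with a common prefix.

Round 1: L has alternatives sharing prefix 'n y n'. Introduce L': L → n y n L'
  Add: L' → n a
  Add: L' → L

No remaining common prefixes — done.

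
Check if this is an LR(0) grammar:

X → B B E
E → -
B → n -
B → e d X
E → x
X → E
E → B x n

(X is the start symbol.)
A grammar is LR(0) if no state in the canonical LR(0) collection has:
  - both a shift item (dot before a terminal) and a complete item (shift-reduce conflict), or
  - two or more complete items (reduce-reduce conflict; the accept item [X' → X .] counts as a complete item here).

Augment with X' → X and build the canonical LR(0) collection (I0 = CLOSURE({[X' → . X]}), then GOTO on every symbol after a dot until no new states appear). It has 16 states:
  I0: { [B → . e d X], [B → . n -], [E → . -], [E → . B x n], [E → . x], [X → . B B E], [X → . E], [X' → . X] }  — shift
  I1: { [E → - .] }  — reduce
  I2: { [B → . e d X], [B → . n -], [E → B . x n], [X → B . B E] }  — shift
  I3: { [X → E .] }  — reduce
  I4: { [X' → X .] }  — accept
  I5: { [B → e . d X] }  — shift
  I6: { [B → n . -] }  — shift
  I7: { [E → x .] }  — reduce
  I8: { [B → n - .] }  — reduce
  I9: { [B → . e d X], [B → . n -], [B → e d . X], [E → . -], [E → . B x n], [E → . x], [X → . B B E], [X → . E] }  — shift
  I10: { [B → e d X .] }  — reduce
  I11: { [B → . e d X], [B → . n -], [E → . -], [E → . B x n], [E → . x], [X → B B . E] }  — shift
  I12: { [E → B x . n] }  — shift
  I13: { [E → B x n .] }  — reduce
  I14: { [E → B . x n] }  — shift
  I15: { [X → B B E .] }  — reduce

Every state is either a pure shift/goto state or contains exactly one complete item and nothing to shift — no conflicts. The grammar is LR(0).

Answer: Yes, the grammar is LR(0)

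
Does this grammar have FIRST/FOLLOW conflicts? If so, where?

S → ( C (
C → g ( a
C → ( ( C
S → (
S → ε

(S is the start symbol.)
A FIRST/FOLLOW conflict occurs when a non-terminal N has a nullable alternative N → β (β ⇒* ε) and another alternative N → α with FIRST(α) ∩ FOLLOW(N) ≠ ∅: on such a lookahead the parser cannot decide between expanding α and letting N vanish via β.

Nullable non-terminals: S.

S: nullable alternative(s) S → ε; FOLLOW(S) = { $ }
  S → ( C (: FIRST \ {ε} = { '(' } — disjoint from FOLLOW(S)
  S → (: FIRST \ {ε} = { '(' } — disjoint from FOLLOW(S)
  S → ε: FIRST \ {ε} = { } — this is the only nullable alternative, skip

C has no nullable alternative, so no FIRST/FOLLOW check is needed there.

No FIRST/FOLLOW conflicts found.

Answer: No FIRST/FOLLOW conflicts.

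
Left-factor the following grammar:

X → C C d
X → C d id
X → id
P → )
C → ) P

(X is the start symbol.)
X → C X'
X' → C d
X' → d id
X → id
P → )
C → ) P

Left-factoring transforms A → αβ₁ | αβ₂ into A → αA' and A' → β₁ | β₂
(α is the longest common prefix among the alternatives). Repeat until
no nonterminal has two alternatives with a common prefix.

Round 1: X has alternatives sharing prefix 'C'. Introduce X': X → C X'
  Add: X' → C d
  Add: X' → d id

No remaining common prefixes — done.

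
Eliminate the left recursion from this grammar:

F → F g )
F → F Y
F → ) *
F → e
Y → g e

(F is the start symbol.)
F → ) * F'
F → e F'
F' → g ) F'
F' → Y F'
F' → ε
Y → g e

F is directly left-recursive. The standard transformation for
  A → A α₁ | ... | A α_m | β₁ | ... | β_n
is
  A  → β₁ A' | ... | β_n A'
  A' → α₁ A' | ... | α_m A' | ε

F → ) * becomes F → ) * F'
F → e becomes F → e F'
F → F g ) becomes F' → g ) F'
F → F Y becomes F' → Y F'
Add F' → ε

Productions for other non-terminals are unchanged:
  Y → g e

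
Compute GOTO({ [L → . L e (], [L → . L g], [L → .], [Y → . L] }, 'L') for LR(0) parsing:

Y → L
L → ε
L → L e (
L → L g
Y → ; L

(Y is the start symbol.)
GOTO(I, 'L') = CLOSURE({ [A → αX.β] : [A → α.Xβ] ∈ I, X = 'L' })

Items with dot before 'L', with the dot advanced:
  [L → . L e (] → [L → L . e (]
  [L → . L g] → [L → L . g]
  [Y → . L] → [Y → L .]
Closure adds nothing (no advanced item has the dot before a non-terminal).

GOTO = { [L → L . e (], [L → L . g], [Y → L .] }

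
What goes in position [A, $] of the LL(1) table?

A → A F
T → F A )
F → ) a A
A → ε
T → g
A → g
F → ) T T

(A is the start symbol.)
To find M[A, $], we find productions for A where $ is in the predict set (PREDICT(N → α) = (FIRST(α) \ {ε}) ∪ (FOLLOW(N) if α ⇒* ε)).

Relevant sets:
  FIRST(A) = { ')', 'g', ε }
  FIRST(F) = { ')' }
  FOLLOW(A) = { $, ')', 'g' }

A → A F: PREDICT = { ')', 'g' }
A → ε: PREDICT = { $, ')', 'g' }
  $ is in predict set, so this production goes in M[A, $]
A → g: PREDICT = { 'g' }

M[A, $] = A → ε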